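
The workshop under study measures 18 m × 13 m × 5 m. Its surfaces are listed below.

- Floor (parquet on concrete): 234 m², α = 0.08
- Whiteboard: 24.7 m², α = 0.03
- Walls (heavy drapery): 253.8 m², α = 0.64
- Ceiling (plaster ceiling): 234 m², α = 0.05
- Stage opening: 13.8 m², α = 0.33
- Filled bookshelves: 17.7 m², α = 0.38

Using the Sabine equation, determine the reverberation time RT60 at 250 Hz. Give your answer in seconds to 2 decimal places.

Summing Sᵢαᵢ: 18.720 + 0.741 + 162.432 + 11.700 + 4.554 + 6.726 → A = 204.873 sabins.
Room volume: 1170 m³.
T = 0.161 V/A = 0.161·1170/204.873 = 0.92 s.

0.92 seconds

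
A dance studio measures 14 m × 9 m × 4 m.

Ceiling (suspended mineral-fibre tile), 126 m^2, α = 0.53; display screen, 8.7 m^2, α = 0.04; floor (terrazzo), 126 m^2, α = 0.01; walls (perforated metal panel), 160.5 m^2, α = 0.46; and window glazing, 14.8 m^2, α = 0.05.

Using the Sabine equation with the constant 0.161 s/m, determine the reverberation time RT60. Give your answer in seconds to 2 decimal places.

Total absorption A = 126*0.53 + 8.7*0.04 + 126*0.01 + 160.5*0.46 + 14.8*0.05
  = 66.780 + 0.348 + 1.260 + 73.830 + 0.740 = 142.958 m^2 sabins.
Room volume: 504 m³.
RT60 = 0.161 · V / A = 0.161 × 504 / 142.958 = 0.57 s.

0.57 sec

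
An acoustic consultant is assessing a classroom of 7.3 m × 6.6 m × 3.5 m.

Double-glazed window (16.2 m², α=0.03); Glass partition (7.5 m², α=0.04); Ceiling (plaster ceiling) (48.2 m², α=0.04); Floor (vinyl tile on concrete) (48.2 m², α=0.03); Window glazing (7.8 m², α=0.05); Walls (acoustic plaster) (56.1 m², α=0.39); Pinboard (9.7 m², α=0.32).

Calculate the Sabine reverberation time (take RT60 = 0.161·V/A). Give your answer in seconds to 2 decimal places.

Equivalent absorption area: A = 16.2*0.03 + 7.5*0.04 + 48.2*0.04 + 48.2*0.03 + 7.8*0.05 + 56.1*0.39 + 9.7*0.32 = 29.533 m².
Volume V = 7.3 × 6.6 × 3.5 = 168.63 m³.
RT60 = 0.161 · V / A = 0.161 × 168.63 / 29.533 = 0.92 s.

0.92 sec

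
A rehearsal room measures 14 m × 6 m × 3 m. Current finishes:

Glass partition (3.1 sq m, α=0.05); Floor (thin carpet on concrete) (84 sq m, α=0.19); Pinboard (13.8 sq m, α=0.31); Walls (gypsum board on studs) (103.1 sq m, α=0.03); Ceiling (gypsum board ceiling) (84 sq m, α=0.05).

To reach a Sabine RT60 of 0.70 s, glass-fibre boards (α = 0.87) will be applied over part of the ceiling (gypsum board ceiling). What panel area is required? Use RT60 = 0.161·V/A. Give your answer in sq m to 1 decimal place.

A₁ = Σ Sᵢαᵢ = 3.1×0.05 + 84×0.19 + 13.8×0.31 + 103.1×0.03 + 84×0.05 = 27.686 sabins.
Required A₂ = 0.161·252/0.70 = 57.960 sabins.
ΔA needed = 57.960 − 27.686 = 30.274 sabins.
Net gain per sq m: Δα = 0.87 − 0.05 = 0.82.
Area = ΔA/Δα = 30.274/0.82 = 36.9 sq m.

36.9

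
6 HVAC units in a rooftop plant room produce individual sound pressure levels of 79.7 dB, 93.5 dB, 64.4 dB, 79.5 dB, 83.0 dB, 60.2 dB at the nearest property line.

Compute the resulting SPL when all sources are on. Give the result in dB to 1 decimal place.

94.2 dB

Σ 10^(Lᵢ/10) = 2.624e+09.
Combined level = 10 log₁₀(2.624e+09) = 94.2 dB.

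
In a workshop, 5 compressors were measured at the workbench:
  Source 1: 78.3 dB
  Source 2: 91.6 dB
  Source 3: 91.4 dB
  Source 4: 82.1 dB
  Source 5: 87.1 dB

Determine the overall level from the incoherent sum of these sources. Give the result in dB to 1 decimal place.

Converting to relative power and adding: 10^(78.3/10) + 10^(91.6/10) + 10^(91.4/10) + 10^(82.1/10) + 10^(87.1/10) = 3.568e+09.
Combined level = 10 log₁₀(3.568e+09) = 95.5 dB.

95.5 dB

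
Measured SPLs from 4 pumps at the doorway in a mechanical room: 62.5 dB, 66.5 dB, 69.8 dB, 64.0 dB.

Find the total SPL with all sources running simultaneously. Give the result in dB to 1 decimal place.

Sum in the linear (power) domain: Σ 10^(Lᵢ/10) = 10^(62.5/10) + 10^(66.5/10) + 10^(69.8/10) + 10^(64.0/10) = 1.831e+07.
Combined level = 10 log₁₀(1.831e+07) = 72.6 dB.

72.6 dB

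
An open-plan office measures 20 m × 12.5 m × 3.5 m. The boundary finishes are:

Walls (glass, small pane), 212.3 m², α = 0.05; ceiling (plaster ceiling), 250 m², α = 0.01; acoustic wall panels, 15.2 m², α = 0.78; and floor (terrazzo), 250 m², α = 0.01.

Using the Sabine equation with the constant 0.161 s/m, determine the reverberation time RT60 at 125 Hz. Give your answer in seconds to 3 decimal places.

Equivalent absorption area: A = 212.3×0.05 + 250×0.01 + 15.2×0.78 + 250×0.01 = 27.471 m².
Room volume: 875 m³.
T = 0.161 V/A = 0.161·875/27.471 = 5.128 s.

5.128 s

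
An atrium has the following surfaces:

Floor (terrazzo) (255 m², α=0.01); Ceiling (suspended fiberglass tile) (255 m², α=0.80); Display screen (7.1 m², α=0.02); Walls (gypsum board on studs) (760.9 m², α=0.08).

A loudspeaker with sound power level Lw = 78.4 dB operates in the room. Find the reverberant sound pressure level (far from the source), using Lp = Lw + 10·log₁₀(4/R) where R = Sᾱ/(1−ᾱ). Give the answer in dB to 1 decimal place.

Σ(Sᵢαᵢ) = 255×0.01 + 255×0.80 + 7.1×0.02 + 760.9×0.08 = 267.564; total area S = 1278.0 m².
ᾱ = 267.564/1278.0 = 0.2094; R = Sᾱ/(1−ᾱ) = 267.564/(1−0.2094) = 338.432 m².
Lp = Lw + 10 log₁₀(4/R) = 78.4 -19.27 = 59.1 dB.

59.1 dB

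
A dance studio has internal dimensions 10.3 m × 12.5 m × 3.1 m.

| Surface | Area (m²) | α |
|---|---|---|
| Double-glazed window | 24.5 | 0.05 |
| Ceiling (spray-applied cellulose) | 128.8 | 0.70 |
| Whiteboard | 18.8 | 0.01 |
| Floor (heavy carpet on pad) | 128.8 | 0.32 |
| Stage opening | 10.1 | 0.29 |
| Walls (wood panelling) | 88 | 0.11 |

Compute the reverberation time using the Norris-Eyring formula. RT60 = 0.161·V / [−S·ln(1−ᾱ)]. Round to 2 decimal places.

Total surface area S = 24.5 + 128.8 + 18.8 + 128.8 + 10.1 + 88 = 399.0 m².
Σ(Sᵢαᵢ) = 24.5·0.05 + 128.8·0.70 + 18.8·0.01 + 128.8·0.32 + 10.1·0.29 + 88·0.11 = 145.398.
Mean coefficient ᾱ = A/S = 0.3644.
−S·ln(1−ᾱ) = −399.0 × ln(1 − 0.3644) = 180.821.
V = 10.3 × 12.5 × 3.1 = 399.125 m³.
RT60 = 0.161 × 399.125 / 180.821 = 0.36 s.

0.36 seconds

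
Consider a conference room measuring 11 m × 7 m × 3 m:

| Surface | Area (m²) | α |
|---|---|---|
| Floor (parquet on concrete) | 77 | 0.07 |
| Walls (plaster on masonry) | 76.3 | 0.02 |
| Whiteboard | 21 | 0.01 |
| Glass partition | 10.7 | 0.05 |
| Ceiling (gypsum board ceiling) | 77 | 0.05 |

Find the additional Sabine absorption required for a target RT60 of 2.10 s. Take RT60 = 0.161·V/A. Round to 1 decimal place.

Summing Sᵢαᵢ: 5.390 + 1.526 + 0.210 + 0.535 + 3.850 → A₁ = 11.511 sabins.
Target A₂ = 0.161·231/2.10 = 17.710 sabins (V = 231 m³).
Shortfall: 17.710 − 11.511 = 6.2 sabins.

6.2 sabins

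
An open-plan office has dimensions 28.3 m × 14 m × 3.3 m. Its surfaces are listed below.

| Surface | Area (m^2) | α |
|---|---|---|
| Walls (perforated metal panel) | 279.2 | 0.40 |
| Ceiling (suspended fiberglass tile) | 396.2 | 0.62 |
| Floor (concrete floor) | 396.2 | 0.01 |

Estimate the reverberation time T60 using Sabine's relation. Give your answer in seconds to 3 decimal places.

0.583 sec

Equivalent absorption area: A = 279.2·0.40 + 396.2·0.62 + 396.2·0.01 = 361.286 m^2.
Volume V = 28.3 × 14 × 3.3 = 1307.46 m³.
T = 0.161 V/A = 0.161·1307.46/361.286 = 0.583 s.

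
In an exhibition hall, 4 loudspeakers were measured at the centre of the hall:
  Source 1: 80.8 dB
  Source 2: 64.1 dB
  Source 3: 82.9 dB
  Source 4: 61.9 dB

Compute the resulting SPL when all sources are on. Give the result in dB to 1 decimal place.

Sum in the linear (power) domain: Σ 10^(Lᵢ/10) = 10^(80.8/10) + 10^(64.1/10) + 10^(82.9/10) + 10^(61.9/10) = 3.193e+08.
Combined level = 10 log₁₀(3.193e+08) = 85.0 dB.

85.0 dB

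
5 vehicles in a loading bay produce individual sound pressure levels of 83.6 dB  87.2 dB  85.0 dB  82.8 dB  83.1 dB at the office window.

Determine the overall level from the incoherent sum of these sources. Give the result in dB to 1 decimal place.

91.7 dB

Sum in the linear (power) domain: Σ 10^(Lᵢ/10) = 10^(83.6/10) + 10^(87.2/10) + 10^(85.0/10) + 10^(82.8/10) + 10^(83.1/10) = 1.465e+09.
Combined level = 10 log₁₀(1.465e+09) = 91.7 dB.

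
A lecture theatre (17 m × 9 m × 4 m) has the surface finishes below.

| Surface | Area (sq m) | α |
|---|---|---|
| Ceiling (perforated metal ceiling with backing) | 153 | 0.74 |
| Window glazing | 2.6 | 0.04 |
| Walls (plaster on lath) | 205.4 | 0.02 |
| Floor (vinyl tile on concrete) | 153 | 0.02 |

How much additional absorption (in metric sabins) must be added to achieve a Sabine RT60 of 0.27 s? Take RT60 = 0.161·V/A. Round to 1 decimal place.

Equivalent absorption area: A₁ = 153×0.74 + 2.6×0.04 + 205.4×0.02 + 153×0.02 = 120.492 sq m.
V = 612 m³. Required absorption A₂ = 0.161 × 612 / 0.27 = 364.933 sabins.
Additional absorption ΔA = 364.933 − 120.492 = 244.4 sabins.

244.4 sabins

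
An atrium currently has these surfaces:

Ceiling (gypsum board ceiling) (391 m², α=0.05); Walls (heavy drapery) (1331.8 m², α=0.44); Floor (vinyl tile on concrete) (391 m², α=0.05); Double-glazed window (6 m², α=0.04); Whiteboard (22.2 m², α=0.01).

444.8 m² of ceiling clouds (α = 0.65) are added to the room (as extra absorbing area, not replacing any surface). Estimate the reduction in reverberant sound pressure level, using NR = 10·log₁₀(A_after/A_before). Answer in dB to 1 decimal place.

1.7 dB

Total absorption A_before = 391*0.05 + 1331.8*0.44 + 391*0.05 + 6*0.04 + 22.2*0.01
  = 19.550 + 585.992 + 19.550 + 0.240 + 0.222 = 625.554 m² sabins.
Added absorption = 444.8 × 0.65 = 289.120 sabins.
New total A_after = 914.674 sabins.
Reduction = 10 log₁₀(A_after/A_before) = 10 log₁₀(1.4622) = 1.7 dB.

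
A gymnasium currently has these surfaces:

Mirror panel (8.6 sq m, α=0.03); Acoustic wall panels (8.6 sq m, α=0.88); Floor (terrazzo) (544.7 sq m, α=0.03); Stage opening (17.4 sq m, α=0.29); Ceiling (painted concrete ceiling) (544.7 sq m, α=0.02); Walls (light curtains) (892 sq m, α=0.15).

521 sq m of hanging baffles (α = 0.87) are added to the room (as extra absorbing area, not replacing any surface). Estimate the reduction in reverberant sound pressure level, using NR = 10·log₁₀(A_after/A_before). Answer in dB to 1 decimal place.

5.6 dB

Summing Sᵢαᵢ: 0.258 + 7.568 + 16.341 + 5.046 + 10.894 + 133.800 → A_before = 173.907 sabins.
Added absorption = 521 × 0.87 = 453.270 sabins.
A_after = 173.907 + 453.270 = 627.177 sabins.
Reduction = 10 log₁₀(A_after/A_before) = 10 log₁₀(3.6064) = 5.6 dB.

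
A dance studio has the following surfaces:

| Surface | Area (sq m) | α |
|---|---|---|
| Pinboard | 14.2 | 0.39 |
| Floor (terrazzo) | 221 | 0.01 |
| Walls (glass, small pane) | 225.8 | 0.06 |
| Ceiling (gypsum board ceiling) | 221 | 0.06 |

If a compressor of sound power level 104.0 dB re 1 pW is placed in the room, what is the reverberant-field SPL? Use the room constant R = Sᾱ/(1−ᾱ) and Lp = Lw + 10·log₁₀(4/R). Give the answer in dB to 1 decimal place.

Σ(Sᵢαᵢ) = 14.2×0.39 + 221×0.01 + 225.8×0.06 + 221×0.06 = 34.556; total area S = 682.0 sq m.
ᾱ = 34.556/682.0 = 0.0507; R = Sᾱ/(1−ᾱ) = 34.556/(1−0.0507) = 36.402 sq m.
Lp = Lw + 10 log₁₀(4/R) = 104.0 -9.59 = 94.4 dB.

94.4 dB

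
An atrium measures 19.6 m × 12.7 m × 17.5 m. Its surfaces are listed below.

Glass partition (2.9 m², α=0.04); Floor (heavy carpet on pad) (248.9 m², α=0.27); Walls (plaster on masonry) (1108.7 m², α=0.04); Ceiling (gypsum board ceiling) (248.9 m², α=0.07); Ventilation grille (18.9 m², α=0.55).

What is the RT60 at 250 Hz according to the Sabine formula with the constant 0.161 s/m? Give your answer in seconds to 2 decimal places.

Total absorption A = 2.9·0.04 + 248.9·0.27 + 1108.7·0.04 + 248.9·0.07 + 18.9·0.55
  = 0.116 + 67.203 + 44.348 + 17.423 + 10.395 = 139.485 m² sabins.
Volume V = 19.6 × 12.7 × 17.5 = 4356.1 m³.
T = 0.161 V/A = 0.161·4356.1/139.485 = 5.03 s.

5.03 sec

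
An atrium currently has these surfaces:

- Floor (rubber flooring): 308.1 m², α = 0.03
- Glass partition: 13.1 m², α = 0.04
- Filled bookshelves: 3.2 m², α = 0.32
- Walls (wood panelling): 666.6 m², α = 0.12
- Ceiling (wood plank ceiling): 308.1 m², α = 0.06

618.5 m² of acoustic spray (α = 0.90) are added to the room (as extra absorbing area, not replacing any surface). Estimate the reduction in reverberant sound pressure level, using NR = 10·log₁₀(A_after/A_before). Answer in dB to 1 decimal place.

7.8 dB

A_before = Σ Sᵢαᵢ = 308.1·0.03 + 13.1·0.04 + 3.2·0.32 + 666.6·0.12 + 308.1·0.06 = 109.269 sabins.
Added absorption = 618.5 × 0.90 = 556.650 sabins.
New total A_after = 665.919 sabins.
Reduction = 10 log₁₀(A_after/A_before) = 10 log₁₀(6.0943) = 7.8 dB.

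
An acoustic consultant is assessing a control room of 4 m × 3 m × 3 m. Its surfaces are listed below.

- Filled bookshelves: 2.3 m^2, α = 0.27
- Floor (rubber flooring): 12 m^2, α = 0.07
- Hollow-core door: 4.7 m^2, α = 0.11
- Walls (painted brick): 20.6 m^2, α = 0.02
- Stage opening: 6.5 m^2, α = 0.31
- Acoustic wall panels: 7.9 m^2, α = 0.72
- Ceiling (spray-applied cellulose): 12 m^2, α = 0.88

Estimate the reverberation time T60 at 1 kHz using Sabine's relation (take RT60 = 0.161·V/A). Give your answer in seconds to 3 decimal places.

0.281 seconds

A = Σ Sᵢαᵢ = 2.3×0.27 + 12×0.07 + 4.7×0.11 + 20.6×0.02 + 6.5×0.31 + 7.9×0.72 + 12×0.88 = 20.653 sabins.
Volume V = 4 × 3 × 3 = 36 m³.
Sabine: RT60 = 0.161 × 36 / 20.653 = 0.281 s.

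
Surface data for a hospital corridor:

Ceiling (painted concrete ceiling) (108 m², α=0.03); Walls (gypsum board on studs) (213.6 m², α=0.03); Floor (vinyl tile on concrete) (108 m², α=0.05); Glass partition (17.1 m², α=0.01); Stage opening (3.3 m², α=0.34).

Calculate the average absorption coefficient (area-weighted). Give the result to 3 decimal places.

0.036

S = Σ Sᵢ = 108 + 213.6 + 108 + 17.1 + 3.3 = 450.0 m².
A = 108×0.03 + 213.6×0.03 + 108×0.05 + 17.1×0.01 + 3.3×0.34 = 16.341 sabins.
ᾱ = A/S = 0.036.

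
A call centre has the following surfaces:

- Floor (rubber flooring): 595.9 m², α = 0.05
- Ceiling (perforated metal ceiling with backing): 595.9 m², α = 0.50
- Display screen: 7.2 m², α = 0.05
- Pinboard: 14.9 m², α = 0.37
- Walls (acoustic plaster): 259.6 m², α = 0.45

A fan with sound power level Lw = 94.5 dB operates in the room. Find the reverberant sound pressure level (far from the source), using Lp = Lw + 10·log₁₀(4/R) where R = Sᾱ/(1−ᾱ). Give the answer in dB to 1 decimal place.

72.4 dB

A = 450.438 sabins; S = 1473.5 m².
ᾱ = 450.438/1473.5 = 0.3057; R = Sᾱ/(1−ᾱ) = 450.438/(1−0.3057) = 648.766 m².
Lp = Lw + 10 log₁₀(4/R) = 94.5 -22.10 = 72.4 dB.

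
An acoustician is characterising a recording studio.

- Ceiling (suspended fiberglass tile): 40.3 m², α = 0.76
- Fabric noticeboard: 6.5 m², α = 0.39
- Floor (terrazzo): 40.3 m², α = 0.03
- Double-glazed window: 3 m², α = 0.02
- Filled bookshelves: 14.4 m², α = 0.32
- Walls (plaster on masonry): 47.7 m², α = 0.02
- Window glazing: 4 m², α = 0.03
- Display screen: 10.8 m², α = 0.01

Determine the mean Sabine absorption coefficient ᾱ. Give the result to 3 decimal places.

Total surface area S = 167.0 m².
Weighted sum Σ Sα = 40.222.
ᾱ = A/S = 0.241.

0.241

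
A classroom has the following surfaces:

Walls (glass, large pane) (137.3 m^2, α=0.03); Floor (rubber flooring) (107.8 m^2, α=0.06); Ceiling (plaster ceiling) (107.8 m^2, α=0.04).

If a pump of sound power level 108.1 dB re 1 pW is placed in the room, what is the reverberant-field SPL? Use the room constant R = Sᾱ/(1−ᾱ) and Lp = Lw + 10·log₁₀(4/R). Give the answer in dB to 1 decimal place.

102.2 dB

A = 14.899 sabins; S = 352.9 m^2.
ᾱ = 14.899/352.9 = 0.0422; R = Sᾱ/(1−ᾱ) = 14.899/(1−0.0422) = 15.555 m^2.
Lp = Lw + 10 log₁₀(4/R) = 108.1 -5.90 = 102.2 dB.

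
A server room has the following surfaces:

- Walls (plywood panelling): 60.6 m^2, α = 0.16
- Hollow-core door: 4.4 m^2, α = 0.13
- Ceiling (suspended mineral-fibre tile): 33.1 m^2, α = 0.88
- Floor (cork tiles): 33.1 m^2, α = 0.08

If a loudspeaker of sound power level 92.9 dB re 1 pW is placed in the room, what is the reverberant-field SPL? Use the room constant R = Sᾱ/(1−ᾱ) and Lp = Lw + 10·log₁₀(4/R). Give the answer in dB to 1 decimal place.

81.0 dB

A = 42.044 sabins; S = 131.2 m^2.
ᾱ = 42.044/131.2 = 0.3205; R = Sᾱ/(1−ᾱ) = 42.044/(1−0.3205) = 61.875 m^2.
Lp = 92.9 + 10·log₁₀(4/61.875) = 92.9 + (-11.89) = 81.0 dB.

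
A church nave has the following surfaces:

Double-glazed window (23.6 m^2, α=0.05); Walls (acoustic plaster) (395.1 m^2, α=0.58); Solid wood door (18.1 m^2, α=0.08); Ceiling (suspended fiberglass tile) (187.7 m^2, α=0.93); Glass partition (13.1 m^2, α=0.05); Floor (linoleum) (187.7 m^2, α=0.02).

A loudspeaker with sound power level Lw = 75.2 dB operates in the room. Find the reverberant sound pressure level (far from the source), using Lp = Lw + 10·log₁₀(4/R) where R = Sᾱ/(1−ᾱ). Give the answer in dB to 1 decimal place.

52.1 dB

A = 410.756 sabins; S = 825.3 m^2.
ᾱ = 410.756/825.3 = 0.4977; R = Sᾱ/(1−ᾱ) = 410.756/(1−0.4977) = 817.750 m^2.
Lp = Lw + 10 log₁₀(4/R) = 75.2 -23.11 = 52.1 dB.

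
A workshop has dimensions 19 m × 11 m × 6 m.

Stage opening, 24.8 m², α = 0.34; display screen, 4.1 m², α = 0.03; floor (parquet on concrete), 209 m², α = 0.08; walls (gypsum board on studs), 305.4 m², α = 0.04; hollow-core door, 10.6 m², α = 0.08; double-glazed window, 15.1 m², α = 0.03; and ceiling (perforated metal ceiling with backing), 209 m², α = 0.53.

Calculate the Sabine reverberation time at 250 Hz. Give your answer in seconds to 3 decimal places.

Total absorption A = 24.8*0.34 + 4.1*0.03 + 209*0.08 + 305.4*0.04 + 10.6*0.08 + 15.1*0.03 + 209*0.53
  = 8.432 + 0.123 + 16.720 + 12.216 + 0.848 + 0.453 + 110.770 = 149.562 m² sabins.
Room volume: 1254 m³.
Sabine: RT60 = 0.161 × 1254 / 149.562 = 1.350 s.

1.350 s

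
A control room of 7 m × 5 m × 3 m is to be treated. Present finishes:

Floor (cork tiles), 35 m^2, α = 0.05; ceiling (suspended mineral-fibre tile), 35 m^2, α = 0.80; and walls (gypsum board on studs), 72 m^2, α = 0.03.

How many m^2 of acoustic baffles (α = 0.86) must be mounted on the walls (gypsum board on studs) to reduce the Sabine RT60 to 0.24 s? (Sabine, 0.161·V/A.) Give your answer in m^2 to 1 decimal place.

Total absorption A₁ = 35*0.05 + 35*0.80 + 72*0.03
  = 1.750 + 28.000 + 2.160 = 31.910 m^2 sabins.
Required A₂ = 0.161·105/0.24 = 70.438 sabins.
Absorption to add: 70.438 − 31.910 = 38.528 sabins.
Net gain per m^2: Δα = 0.86 − 0.03 = 0.83.
Panel area = 38.528 / 0.83 = 46.4 m^2.

46.4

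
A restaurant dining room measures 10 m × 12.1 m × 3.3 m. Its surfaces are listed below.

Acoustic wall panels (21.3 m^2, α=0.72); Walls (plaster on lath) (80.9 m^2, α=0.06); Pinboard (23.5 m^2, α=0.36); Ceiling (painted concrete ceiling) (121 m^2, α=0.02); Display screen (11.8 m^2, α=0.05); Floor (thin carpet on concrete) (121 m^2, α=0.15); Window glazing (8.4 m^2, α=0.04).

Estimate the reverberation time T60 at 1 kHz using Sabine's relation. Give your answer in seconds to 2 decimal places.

1.28 seconds

A = Σ Sᵢαᵢ = 21.3·0.72 + 80.9·0.06 + 23.5·0.36 + 121·0.02 + 11.8·0.05 + 121·0.15 + 8.4·0.04 = 50.146 sabins.
Room volume: 399.3 m³.
Sabine: RT60 = 0.161 × 399.3 / 50.146 = 1.28 s.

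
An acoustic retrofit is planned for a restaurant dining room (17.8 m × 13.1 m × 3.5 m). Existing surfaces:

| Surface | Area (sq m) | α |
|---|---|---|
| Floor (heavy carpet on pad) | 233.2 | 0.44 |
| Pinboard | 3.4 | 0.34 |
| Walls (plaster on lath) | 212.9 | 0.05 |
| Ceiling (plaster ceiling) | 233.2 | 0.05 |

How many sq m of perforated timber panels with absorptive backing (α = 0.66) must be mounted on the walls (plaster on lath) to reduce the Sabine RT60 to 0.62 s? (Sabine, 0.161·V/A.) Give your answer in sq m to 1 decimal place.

Total absorption A₁ = 233.2×0.44 + 3.4×0.34 + 212.9×0.05 + 233.2×0.05
  = 102.608 + 1.156 + 10.645 + 11.660 = 126.069 sq m sabins.
Required A₂ = 0.161·816.13/0.62 = 211.931 sabins.
ΔA needed = 211.931 − 126.069 = 85.862 sabins.
Net gain per sq m: Δα = 0.66 − 0.05 = 0.61.
Area = ΔA/Δα = 85.862/0.61 = 140.8 sq m.

140.8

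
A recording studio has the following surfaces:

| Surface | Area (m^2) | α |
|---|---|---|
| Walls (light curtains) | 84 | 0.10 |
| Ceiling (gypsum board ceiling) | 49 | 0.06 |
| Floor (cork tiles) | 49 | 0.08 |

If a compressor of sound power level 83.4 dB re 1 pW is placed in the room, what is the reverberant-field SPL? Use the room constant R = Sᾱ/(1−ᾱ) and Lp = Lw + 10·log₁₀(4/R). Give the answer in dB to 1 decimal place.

Σ(Sᵢαᵢ) = 84·0.10 + 49·0.06 + 49·0.08 = 15.260; total area S = 182.0 m^2.
ᾱ = 0.0838, so room constant R = A/(1−ᾱ) = 16.656 m^2.
Lp = 83.4 + 10·log₁₀(4/16.656) = 83.4 + (-6.20) = 77.2 dB.

77.2 dB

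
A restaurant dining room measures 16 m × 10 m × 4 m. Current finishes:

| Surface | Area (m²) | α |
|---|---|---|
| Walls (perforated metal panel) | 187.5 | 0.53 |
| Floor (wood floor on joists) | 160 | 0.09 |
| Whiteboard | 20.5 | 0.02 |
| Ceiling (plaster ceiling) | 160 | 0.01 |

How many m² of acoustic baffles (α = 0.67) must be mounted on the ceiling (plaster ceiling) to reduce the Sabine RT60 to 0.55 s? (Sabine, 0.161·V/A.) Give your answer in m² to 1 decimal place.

108.4

Summing Sᵢαᵢ: 99.375 + 14.400 + 0.410 + 1.600 → A₁ = 115.785 sabins.
Required A₂ = 0.161·640/0.55 = 187.345 sabins.
Absorption to add: 187.345 − 115.785 = 71.560 sabins.
Each m² of panel replacing the ceiling (plaster ceiling) adds (0.67 − 0.01) = 0.66 sabins.
Panel area = 71.560 / 0.66 = 108.4 m².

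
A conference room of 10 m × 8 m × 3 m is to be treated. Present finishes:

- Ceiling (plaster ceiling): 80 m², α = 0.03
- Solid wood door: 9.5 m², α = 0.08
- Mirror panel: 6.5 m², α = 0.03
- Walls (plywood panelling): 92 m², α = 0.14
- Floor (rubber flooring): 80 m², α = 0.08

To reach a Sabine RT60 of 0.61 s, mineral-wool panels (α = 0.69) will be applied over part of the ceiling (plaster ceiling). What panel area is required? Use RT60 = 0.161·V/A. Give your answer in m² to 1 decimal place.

61.7

A₁ = Σ Sᵢαᵢ = 80*0.03 + 9.5*0.08 + 6.5*0.03 + 92*0.14 + 80*0.08 = 22.635 sabins.
Required A₂ = 0.161·240/0.61 = 63.344 sabins.
Absorption to add: 63.344 − 22.635 = 40.709 sabins.
Each m² of panel replacing the ceiling (plaster ceiling) adds (0.69 − 0.03) = 0.66 sabins.
Area = ΔA/Δα = 40.709/0.66 = 61.7 m².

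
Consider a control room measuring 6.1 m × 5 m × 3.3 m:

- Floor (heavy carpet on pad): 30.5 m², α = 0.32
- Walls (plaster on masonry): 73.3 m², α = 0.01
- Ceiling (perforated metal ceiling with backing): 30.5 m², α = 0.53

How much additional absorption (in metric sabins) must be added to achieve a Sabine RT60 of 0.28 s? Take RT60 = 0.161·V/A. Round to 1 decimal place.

Summing Sᵢαᵢ: 9.760 + 0.733 + 16.165 → A₁ = 26.658 sabins.
For T = 0.28 s, need A₂ = 0.161·V/T = 0.161·100.65/0.28 = 57.874 sabins.
ΔA = A₂ − A₁ = 57.874 − 26.658 = 31.2 sabins.

31.2 sabins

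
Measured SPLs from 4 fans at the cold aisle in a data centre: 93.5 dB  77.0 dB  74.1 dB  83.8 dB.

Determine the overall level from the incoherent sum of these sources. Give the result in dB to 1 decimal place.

Sum in the linear (power) domain: Σ 10^(Lᵢ/10) = 10^(93.5/10) + 10^(77.0/10) + 10^(74.1/10) + 10^(83.8/10) = 2.554e+09.
L_total = 10·log₁₀(2.554e+09) = 94.1 dB.

94.1 dB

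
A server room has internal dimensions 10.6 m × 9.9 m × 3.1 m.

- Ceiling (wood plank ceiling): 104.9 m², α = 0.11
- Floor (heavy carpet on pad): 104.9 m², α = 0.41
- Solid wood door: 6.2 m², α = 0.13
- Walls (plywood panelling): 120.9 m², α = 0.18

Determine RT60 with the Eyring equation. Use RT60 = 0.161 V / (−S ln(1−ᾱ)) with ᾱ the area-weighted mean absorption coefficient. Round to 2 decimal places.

S = Σ Sᵢ = 336.9 m².
Σ(Sᵢαᵢ) = 104.9×0.11 + 104.9×0.41 + 6.2×0.13 + 120.9×0.18 = 77.116.
Mean coefficient ᾱ = A/S = 0.2289.
Eyring denominator: −S ln(1−ᾱ) = 87.573.
V = 10.6 × 9.9 × 3.1 = 325.314 m³.
T = 0.161·V/[−S·ln(1−ᾱ)] = 0.161·325.314/87.573 = 0.60 s.

0.60 sec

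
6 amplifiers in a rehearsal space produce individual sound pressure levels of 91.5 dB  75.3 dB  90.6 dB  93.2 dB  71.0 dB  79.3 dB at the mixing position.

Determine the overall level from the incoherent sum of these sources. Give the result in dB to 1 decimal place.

96.8 dB

Converting to relative power and adding: 10^(91.5/10) + 10^(75.3/10) + 10^(90.6/10) + 10^(93.2/10) + 10^(71.0/10) + 10^(79.3/10) = 4.782e+09.
Back to dB: 10·log₁₀ Σ = 96.8 dB.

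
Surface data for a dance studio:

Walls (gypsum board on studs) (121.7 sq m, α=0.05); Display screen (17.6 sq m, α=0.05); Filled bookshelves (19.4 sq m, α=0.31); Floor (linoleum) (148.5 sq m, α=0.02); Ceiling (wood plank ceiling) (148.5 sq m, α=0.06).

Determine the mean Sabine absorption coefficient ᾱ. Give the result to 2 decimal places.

0.05

Total surface area S = 455.7 sq m.
Σ(Sᵢαᵢ) = 121.7*0.05 + 17.6*0.05 + 19.4*0.31 + 148.5*0.02 + 148.5*0.06 = 24.859.
ᾱ = A/S = 0.05.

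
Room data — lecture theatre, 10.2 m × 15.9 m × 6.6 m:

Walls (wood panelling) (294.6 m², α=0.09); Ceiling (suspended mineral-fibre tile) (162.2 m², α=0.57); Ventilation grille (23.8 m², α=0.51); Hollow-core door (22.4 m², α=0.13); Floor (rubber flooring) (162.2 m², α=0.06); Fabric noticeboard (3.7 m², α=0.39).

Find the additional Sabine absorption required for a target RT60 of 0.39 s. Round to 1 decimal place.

296.7 sabins

Total absorption A₁ = 294.6×0.09 + 162.2×0.57 + 23.8×0.51 + 22.4×0.13 + 162.2×0.06 + 3.7×0.39
  = 26.514 + 92.454 + 12.138 + 2.912 + 9.732 + 1.443 = 145.193 m² sabins.
For T = 0.39 s, need A₂ = 0.161·V/T = 0.161·1070.388/0.39 = 441.878 sabins.
Additional absorption ΔA = 441.878 − 145.193 = 296.7 sabins.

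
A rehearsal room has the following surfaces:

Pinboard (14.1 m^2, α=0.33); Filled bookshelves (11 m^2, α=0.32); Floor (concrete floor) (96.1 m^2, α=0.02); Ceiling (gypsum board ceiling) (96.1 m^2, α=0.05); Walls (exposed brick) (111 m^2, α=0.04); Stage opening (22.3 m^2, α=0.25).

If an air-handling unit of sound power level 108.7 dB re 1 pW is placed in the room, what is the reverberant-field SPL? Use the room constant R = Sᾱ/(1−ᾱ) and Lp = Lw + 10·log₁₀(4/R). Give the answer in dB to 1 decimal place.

100.4 dB

Σ(Sᵢαᵢ) = 14.1×0.33 + 11×0.32 + 96.1×0.02 + 96.1×0.05 + 111×0.04 + 22.3×0.25 = 24.915; total area S = 350.6 m^2.
ᾱ = 24.915/350.6 = 0.0711; R = Sᾱ/(1−ᾱ) = 24.915/(1−0.0711) = 26.822 m^2.
Lp = 108.7 + 10·log₁₀(4/26.822) = 108.7 + (-8.26) = 100.4 dB.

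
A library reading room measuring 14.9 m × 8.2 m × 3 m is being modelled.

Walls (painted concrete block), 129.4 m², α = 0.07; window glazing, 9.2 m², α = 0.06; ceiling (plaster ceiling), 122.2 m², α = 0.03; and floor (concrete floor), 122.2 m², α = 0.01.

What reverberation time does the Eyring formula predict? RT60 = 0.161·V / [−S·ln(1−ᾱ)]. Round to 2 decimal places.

3.99 s

Total surface area S = 129.4 + 9.2 + 122.2 + 122.2 = 383.0 m².
Absorption A = 129.4×0.07 + 9.2×0.06 + 122.2×0.03 + 122.2×0.01 = 14.498 sabins.
ᾱ = 14.498 / 383.0 = 0.0379.
Eyring denominator: −S ln(1−ᾱ) = 14.798.
V = 14.9 × 8.2 × 3 = 366.54 m³.
RT60 = 0.161 × 366.54 / 14.798 = 3.99 s.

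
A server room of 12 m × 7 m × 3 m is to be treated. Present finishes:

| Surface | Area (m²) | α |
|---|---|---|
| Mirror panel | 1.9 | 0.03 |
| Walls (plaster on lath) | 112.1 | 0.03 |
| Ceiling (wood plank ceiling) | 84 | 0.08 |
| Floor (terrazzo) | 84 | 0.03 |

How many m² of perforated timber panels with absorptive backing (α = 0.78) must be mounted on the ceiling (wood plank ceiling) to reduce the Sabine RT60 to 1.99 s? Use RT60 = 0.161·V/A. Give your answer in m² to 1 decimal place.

11.0

Equivalent absorption area: A₁ = 1.9*0.03 + 112.1*0.03 + 84*0.08 + 84*0.03 = 12.660 m².
Required A₂ = 0.161·252/1.99 = 20.388 sabins.
Absorption to add: 20.388 − 12.660 = 7.728 sabins.
Each m² of panel replacing the ceiling (wood plank ceiling) adds (0.78 − 0.08) = 0.70 sabins.
Area = ΔA/Δα = 7.728/0.70 = 11.0 m².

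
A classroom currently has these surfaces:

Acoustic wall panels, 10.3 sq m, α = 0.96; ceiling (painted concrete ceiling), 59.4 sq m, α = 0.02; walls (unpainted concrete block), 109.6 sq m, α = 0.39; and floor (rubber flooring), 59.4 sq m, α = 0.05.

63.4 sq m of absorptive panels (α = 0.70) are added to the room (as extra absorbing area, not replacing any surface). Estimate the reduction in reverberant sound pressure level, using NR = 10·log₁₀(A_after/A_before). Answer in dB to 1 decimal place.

Total absorption A_before = 10.3*0.96 + 59.4*0.02 + 109.6*0.39 + 59.4*0.05
  = 9.888 + 1.188 + 42.744 + 2.970 = 56.790 sq m sabins.
Added absorption = 63.4 × 0.70 = 44.380 sabins.
New total A_after = 101.170 sabins.
Reduction = 10 log₁₀(A_after/A_before) = 10 log₁₀(1.7815) = 2.5 dB.

2.5 dB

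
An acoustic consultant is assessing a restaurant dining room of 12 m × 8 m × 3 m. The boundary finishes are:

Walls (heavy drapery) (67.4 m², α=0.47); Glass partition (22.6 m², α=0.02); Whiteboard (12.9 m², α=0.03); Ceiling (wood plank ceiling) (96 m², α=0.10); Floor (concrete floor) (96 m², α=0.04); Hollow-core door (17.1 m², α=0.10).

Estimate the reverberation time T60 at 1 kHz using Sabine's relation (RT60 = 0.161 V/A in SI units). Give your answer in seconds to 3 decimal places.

Total absorption A = 67.4·0.47 + 22.6·0.02 + 12.9·0.03 + 96·0.10 + 96·0.04 + 17.1·0.10
  = 31.678 + 0.452 + 0.387 + 9.600 + 3.840 + 1.710 = 47.667 m² sabins.
V = 12·8·3 = 288 m³.
RT60 = 0.161 · V / A = 0.161 × 288 / 47.667 = 0.973 s.

0.973 s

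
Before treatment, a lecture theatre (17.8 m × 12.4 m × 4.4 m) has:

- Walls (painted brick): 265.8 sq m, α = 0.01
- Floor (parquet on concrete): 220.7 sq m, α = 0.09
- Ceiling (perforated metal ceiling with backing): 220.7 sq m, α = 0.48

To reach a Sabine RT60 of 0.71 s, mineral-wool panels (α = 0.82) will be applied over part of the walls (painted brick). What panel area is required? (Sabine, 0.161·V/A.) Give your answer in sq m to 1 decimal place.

Equivalent absorption area: A₁ = 265.8·0.01 + 220.7·0.09 + 220.7·0.48 = 128.457 sq m.
V = 971.168 m³. Target absorption A₂ = 0.161 × 971.168 / 0.71 = 220.223 sabins.
ΔA needed = 220.223 − 128.457 = 91.766 sabins.
Each sq m of panel replacing the walls (painted brick) adds (0.82 − 0.01) = 0.81 sabins.
Area = ΔA/Δα = 91.766/0.81 = 113.3 sq m.

113.3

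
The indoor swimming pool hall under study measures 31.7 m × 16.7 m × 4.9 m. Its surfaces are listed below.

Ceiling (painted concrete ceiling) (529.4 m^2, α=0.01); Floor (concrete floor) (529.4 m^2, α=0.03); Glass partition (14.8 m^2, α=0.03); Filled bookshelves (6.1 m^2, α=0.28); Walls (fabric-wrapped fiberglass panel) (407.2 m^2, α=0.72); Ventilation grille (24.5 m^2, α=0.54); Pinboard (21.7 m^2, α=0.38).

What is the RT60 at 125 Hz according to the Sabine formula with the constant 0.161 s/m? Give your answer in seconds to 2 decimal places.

1.24 s

Equivalent absorption area: A = 529.4×0.01 + 529.4×0.03 + 14.8×0.03 + 6.1×0.28 + 407.2×0.72 + 24.5×0.54 + 21.7×0.38 = 337.988 m^2.
V = 31.7·16.7·4.9 = 2594.011 m³.
RT60 = 0.161 · V / A = 0.161 × 2594.011 / 337.988 = 1.24 s.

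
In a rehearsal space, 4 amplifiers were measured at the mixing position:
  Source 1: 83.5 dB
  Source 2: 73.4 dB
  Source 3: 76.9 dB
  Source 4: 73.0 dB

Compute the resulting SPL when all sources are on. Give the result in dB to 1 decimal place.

85.0 dB

Converting to relative power and adding: 10^(83.5/10) + 10^(73.4/10) + 10^(76.9/10) + 10^(73.0/10) = 3.147e+08.
L_total = 10·log₁₀(3.147e+08) = 85.0 dB.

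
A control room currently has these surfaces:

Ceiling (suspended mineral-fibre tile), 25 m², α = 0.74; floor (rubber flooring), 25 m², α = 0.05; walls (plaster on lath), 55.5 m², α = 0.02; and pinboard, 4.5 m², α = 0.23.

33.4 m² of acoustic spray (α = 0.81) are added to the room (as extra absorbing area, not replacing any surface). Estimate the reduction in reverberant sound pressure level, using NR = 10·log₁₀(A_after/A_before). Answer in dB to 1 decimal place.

3.5 dB

Summing Sᵢαᵢ: 18.500 + 1.250 + 1.110 + 1.035 → A_before = 21.895 sabins.
Treatment contributes 33.4·0.81 = 27.054 sabins.
A_after = 21.895 + 27.054 = 48.949 sabins.
Reduction = 10 log₁₀(A_after/A_before) = 10 log₁₀(2.2356) = 3.5 dB.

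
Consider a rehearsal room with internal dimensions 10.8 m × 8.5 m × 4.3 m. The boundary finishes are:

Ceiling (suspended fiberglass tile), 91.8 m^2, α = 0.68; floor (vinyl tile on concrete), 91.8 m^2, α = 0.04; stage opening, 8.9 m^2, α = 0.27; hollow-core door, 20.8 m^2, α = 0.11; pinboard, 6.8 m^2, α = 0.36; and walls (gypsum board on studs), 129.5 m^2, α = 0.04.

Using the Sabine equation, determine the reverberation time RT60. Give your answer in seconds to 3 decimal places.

A = Σ Sᵢαᵢ = 91.8*0.68 + 91.8*0.04 + 8.9*0.27 + 20.8*0.11 + 6.8*0.36 + 129.5*0.04 = 78.415 sabins.
V = 10.8·8.5·4.3 = 394.74 m³.
RT60 = 0.161 · V / A = 0.161 × 394.74 / 78.415 = 0.810 s.

0.810 s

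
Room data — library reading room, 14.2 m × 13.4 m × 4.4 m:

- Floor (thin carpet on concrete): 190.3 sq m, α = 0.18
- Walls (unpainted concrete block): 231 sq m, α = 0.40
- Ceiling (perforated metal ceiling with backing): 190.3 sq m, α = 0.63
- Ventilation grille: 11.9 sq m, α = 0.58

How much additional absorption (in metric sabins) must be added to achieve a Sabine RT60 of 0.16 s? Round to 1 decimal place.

589.0 sabins

A₁ = Σ Sᵢαᵢ = 190.3*0.18 + 231*0.40 + 190.3*0.63 + 11.9*0.58 = 253.445 sabins.
Target A₂ = 0.161·837.232/0.16 = 842.465 sabins (V = 837.232 m³).
Additional absorption ΔA = 842.465 − 253.445 = 589.0 sabins.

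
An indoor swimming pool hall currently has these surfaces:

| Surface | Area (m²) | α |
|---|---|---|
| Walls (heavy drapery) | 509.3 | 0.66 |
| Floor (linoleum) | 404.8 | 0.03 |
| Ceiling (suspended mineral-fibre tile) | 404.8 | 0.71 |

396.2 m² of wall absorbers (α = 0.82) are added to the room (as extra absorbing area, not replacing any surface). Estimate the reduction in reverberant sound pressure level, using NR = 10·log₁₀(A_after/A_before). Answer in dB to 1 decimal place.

1.8 dB

A_before = Σ Sᵢαᵢ = 509.3×0.66 + 404.8×0.03 + 404.8×0.71 = 635.690 sabins.
Added absorption = 396.2 × 0.82 = 324.884 sabins.
New total A_after = 960.574 sabins.
Reduction = 10 log₁₀(A_after/A_before) = 10 log₁₀(1.5111) = 1.8 dB.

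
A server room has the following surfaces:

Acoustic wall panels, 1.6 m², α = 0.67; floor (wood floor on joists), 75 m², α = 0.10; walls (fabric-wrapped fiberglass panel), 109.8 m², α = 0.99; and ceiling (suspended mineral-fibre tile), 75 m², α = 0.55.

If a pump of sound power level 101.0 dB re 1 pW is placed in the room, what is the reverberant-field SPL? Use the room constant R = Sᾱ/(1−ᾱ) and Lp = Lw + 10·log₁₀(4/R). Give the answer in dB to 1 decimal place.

A = 158.524 sabins; S = 261.4 m².
ᾱ = 158.524/261.4 = 0.6064; R = Sᾱ/(1−ᾱ) = 158.524/(1−0.6064) = 402.754 m².
Lp = 101.0 + 10·log₁₀(4/402.754) = 101.0 + (-20.03) = 81.0 dB.

81.0 dB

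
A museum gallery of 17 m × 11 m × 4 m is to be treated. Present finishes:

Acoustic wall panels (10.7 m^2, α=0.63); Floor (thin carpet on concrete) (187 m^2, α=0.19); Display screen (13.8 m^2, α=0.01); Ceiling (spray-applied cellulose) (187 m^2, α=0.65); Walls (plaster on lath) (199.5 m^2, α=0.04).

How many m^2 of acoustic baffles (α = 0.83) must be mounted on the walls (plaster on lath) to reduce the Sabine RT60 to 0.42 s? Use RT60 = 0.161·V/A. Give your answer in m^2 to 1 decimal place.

Equivalent absorption area: A₁ = 10.7*0.63 + 187*0.19 + 13.8*0.01 + 187*0.65 + 199.5*0.04 = 171.939 m^2.
V = 748 m³. Target absorption A₂ = 0.161 × 748 / 0.42 = 286.733 sabins.
ΔA needed = 286.733 − 171.939 = 114.794 sabins.
Net gain per m^2: Δα = 0.83 − 0.04 = 0.79.
Panel area = 114.794 / 0.79 = 145.3 m^2.

145.3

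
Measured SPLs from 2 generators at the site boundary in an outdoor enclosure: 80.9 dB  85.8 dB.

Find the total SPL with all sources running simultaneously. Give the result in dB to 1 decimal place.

Converting to relative power and adding: 10^(80.9/10) + 10^(85.8/10) = 5.032e+08.
Back to dB: 10·log₁₀ Σ = 87.0 dB.

87.0 dB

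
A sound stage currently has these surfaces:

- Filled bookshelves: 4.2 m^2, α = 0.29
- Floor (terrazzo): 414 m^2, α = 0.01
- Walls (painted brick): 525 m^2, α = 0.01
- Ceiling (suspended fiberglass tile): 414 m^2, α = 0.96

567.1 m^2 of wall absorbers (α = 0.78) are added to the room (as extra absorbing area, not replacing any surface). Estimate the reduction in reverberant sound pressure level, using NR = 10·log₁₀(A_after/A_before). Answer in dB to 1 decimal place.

Total absorption A_before = 4.2·0.29 + 414·0.01 + 525·0.01 + 414·0.96
  = 1.218 + 4.140 + 5.250 + 397.440 = 408.048 m^2 sabins.
Treatment contributes 567.1·0.78 = 442.338 sabins.
A_after = 408.048 + 442.338 = 850.386 sabins.
NR = 10·log₁₀(850.386/408.048) = 3.2 dB.

3.2 dB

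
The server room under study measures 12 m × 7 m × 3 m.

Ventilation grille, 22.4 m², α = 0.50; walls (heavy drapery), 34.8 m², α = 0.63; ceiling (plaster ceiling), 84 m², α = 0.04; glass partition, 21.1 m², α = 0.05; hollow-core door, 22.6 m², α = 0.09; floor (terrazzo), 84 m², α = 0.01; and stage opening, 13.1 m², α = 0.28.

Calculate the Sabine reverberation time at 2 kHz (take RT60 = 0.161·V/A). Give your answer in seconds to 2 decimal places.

0.92 seconds

Summing Sᵢαᵢ: 11.200 + 21.924 + 3.360 + 1.055 + 2.034 + 0.840 + 3.668 → A = 44.081 sabins.
V = 12·7·3 = 252 m³.
RT60 = 0.161 · V / A = 0.161 × 252 / 44.081 = 0.92 s.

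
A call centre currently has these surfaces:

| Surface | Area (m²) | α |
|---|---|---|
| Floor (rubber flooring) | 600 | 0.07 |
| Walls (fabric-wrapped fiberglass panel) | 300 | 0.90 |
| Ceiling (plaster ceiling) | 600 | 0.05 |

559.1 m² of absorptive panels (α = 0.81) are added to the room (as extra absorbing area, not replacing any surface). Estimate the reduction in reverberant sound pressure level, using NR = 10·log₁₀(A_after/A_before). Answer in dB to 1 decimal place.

3.7 dB

A_before = Σ Sᵢαᵢ = 600·0.07 + 300·0.90 + 600·0.05 = 342.000 sabins.
Added absorption = 559.1 × 0.81 = 452.871 sabins.
A_after = 342.000 + 452.871 = 794.871 sabins.
Reduction = 10 log₁₀(A_after/A_before) = 10 log₁₀(2.3242) = 3.7 dB.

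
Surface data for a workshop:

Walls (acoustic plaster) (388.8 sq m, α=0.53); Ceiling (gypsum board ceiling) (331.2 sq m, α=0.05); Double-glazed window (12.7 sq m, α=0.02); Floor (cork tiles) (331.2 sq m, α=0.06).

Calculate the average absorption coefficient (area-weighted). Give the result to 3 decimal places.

S = Σ Sᵢ = 388.8 + 331.2 + 12.7 + 331.2 = 1063.9 sq m.
Weighted sum Σ Sα = 242.750.
ᾱ = A/S = 0.228.

0.228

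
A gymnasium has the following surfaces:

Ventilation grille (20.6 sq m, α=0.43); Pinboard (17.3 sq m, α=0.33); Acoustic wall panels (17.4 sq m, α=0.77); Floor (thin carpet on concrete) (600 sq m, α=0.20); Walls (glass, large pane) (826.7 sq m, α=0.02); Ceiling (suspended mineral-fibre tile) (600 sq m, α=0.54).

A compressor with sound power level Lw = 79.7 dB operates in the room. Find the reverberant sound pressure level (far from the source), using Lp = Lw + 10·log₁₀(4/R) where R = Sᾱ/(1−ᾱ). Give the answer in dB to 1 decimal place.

57.7 dB

A = 488.499 sabins; S = 2082.0 sq m.
ᾱ = 488.499/2082.0 = 0.2346; R = Sᾱ/(1−ᾱ) = 488.499/(1−0.2346) = 638.227 sq m.
Lp = 79.7 + 10·log₁₀(4/638.227) = 79.7 + (-22.03) = 57.7 dB.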